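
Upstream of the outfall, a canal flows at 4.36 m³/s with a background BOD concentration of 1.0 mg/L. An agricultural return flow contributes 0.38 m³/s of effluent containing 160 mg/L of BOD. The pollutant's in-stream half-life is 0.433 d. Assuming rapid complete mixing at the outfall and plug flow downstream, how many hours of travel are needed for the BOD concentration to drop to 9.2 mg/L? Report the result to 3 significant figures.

6.02 h

Conservation of mass: C = (4.360·1.000 + 0.3800·160.0) / 4.740 = 65.16/4.740 = 13.75 mg/L.
Half-life 0.433 d → k = ln 2 / 0.433 = 1.601 d⁻¹.
13.75·exp(−k·t) = 9.2 → t = ln(13.75/9.2)/k = 21680 s = 6.021 h.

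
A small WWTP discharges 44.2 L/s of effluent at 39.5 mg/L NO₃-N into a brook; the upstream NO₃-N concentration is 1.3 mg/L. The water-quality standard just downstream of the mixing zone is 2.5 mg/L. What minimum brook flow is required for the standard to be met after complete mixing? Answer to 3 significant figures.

1360 L/s

Set C_mix = 2.5: (Q·1.300 + 44.20·39.50) / (Q + 44.20) = 2.5
→ Q = 44.20·(39.50 − 2.5)/(2.5 − 1.300) = 1363 L/s.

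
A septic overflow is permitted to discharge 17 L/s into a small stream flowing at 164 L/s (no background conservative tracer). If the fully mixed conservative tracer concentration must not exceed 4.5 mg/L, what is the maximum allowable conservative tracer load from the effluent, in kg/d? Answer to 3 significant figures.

70.4 kg/d

Mass balance at the limit: 164.0·0 + 17.00·Cₑ = 181.0·4.5 → Cₑ = 47.91 mg/L.
17.00 L/s = 0.01700 m³/s. Load = 0.01700 m³/s × 47.91 g/m³ × 86 400 s/d = 70.37 kg/d.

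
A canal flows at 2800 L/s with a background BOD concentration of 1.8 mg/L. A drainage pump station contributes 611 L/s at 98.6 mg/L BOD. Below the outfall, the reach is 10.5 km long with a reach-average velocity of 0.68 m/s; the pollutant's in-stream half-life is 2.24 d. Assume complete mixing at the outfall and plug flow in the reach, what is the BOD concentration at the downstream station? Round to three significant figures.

After mixing, C = (2800·1.800 + 611.0·98.60) / 3411 = 65280/3411 = 19.14 mg/L.
Travel time t = 10.5·1000 / 0.68 = 15440 s = 4.289 h.
Half-life 2.24 d → k = ln 2 / 2.24 = 0.3094 d⁻¹.
Applying C = C₀e^(−kt): 19.14 × 0.9462 = 18.11 mg/L.

18.1 mg/L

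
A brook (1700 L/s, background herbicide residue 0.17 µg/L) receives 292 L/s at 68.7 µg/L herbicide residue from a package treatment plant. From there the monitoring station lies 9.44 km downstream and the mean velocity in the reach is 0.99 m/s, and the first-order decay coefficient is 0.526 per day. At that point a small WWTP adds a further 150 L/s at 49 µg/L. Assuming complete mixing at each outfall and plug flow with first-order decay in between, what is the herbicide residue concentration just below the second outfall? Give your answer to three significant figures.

Flow-weighted average: C = (1700·0.1700 + 292.0·68.70) / 1992 = 20350/1992 = 10.22 µg/L; combined flow 1992 L/s.
Travel time t = 9.44·1000 / 0.99 = 9535 s = 2.649 h.
Decay over the reach: 10.22·exp(−kt) = 10.22·0.9436 = 9.639 µg/L.
Second outfall: C = (1992·9.639 + 150.0·49.00)/2142 = 12.40 µg/L.

12.4 µg/L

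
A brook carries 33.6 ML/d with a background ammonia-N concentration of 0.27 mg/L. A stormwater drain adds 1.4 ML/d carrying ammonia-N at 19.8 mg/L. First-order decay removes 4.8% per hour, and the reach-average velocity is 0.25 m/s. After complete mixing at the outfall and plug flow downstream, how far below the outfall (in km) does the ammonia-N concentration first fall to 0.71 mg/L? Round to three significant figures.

7.18 km

Mass balance: C = (33.60·0.2700 + 1.400·19.80) / 35.00 = 36.79/35.00 = 1.051 mg/L.
4.8%/h lost → k = −ln(1 − 0.048) = 0.04919 h⁻¹.
Set 1.051·exp(−k·t) = 0.71 → t = ln(1.051/0.71)/k = 28720 s = 7.978 h.
Distance = v·t = 0.25·28720 = 7180 m = 7.180 km.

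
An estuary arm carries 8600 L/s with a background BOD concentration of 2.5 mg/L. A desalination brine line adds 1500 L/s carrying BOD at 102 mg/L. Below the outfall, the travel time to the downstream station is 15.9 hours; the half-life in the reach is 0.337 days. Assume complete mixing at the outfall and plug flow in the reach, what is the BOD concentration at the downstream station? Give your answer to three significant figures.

4.42 mg/L

Mass balance: C = (8600·2.500 + 1500·102.0) / 10100 = 174500/10100 = 17.28 mg/L.
Half-life 0.337 d → k = ln 2 / 0.337 = 2.057 d⁻¹.
Applying C = C₀e^(−kt): 17.28 × 0.2560 = 4.423 mg/L.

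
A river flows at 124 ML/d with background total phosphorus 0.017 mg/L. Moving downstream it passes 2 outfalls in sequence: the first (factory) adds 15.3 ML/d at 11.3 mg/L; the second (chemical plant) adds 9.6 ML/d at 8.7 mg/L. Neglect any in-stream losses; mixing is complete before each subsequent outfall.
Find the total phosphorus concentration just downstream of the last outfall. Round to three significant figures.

1.74 mg/L

After outfall 1: Q = 124.0 + 15.30 = 139.3 ML/d; C = (124.0·0.01700 + 15.30·11.30)/139.3 = 1.256 mg/L.
After outfall 2: Q = 139.3 + 9.600 = 148.9 ML/d; C = (139.3·1.256 + 9.600·8.700)/148.9 = 1.736 mg/L.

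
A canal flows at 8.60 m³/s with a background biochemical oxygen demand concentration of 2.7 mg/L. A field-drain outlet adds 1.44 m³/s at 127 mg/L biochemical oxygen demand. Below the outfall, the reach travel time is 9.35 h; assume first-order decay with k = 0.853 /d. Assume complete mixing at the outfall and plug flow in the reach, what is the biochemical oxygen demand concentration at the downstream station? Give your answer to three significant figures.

14.7 mg/L

Flow-weighted average: C = (8.600·2.700 + 1.440·127.0) / 10.04 = 206.1/10.04 = 20.53 mg/L.
Applying C = C₀e^(−kt): 20.53 × 0.7173 = 14.72 mg/L.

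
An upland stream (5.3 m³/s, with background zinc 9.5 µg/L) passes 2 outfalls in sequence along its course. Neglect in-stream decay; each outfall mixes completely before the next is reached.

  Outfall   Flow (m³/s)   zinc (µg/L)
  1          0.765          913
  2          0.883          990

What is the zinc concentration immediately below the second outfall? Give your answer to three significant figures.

Outfall 1: combined Q = 6.065 m³/s; C = (5.300·9.500 + 0.7650·913.0)/6.065 = 123.5 µg/L.
Outfall 2: combined Q = 6.948 m³/s; C = (6.065·123.5 + 0.8830·990.0)/6.948 = 233.6 µg/L.

234 µg/L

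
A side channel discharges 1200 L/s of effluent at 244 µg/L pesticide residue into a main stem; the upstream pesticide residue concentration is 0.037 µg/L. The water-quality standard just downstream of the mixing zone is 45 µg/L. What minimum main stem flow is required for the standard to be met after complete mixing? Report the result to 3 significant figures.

5310 L/s

Set C_mix = 45: (Q·0.03700 + 1200·244.0) / (Q + 1200) = 45
→ Q = 1200·(244.0 − 45)/(45 − 0.03700) = 5311 L/s.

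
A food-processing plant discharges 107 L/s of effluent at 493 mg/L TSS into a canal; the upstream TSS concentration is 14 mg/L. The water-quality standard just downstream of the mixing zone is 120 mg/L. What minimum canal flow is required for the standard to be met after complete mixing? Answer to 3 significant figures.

377 L/s

Set C_mix = 120: (Q·14.00 + 107.0·493.0) / (Q + 107.0) = 120
→ Q = 107.0·(493.0 − 120)/(120 − 14.00) = 376.5 L/s.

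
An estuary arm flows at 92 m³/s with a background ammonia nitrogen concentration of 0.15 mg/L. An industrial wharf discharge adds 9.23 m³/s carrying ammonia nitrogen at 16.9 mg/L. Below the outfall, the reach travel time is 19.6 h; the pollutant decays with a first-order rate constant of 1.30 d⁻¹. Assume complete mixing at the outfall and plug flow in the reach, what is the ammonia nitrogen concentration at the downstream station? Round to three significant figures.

Flow-weighted average: C = (92.00·0.1500 + 9.230·16.90) / 101.2 = 169.8/101.2 = 1.677 mg/L.
After decay, C = 1.677 × e^(−kt) = 1.677 × 0.3459 = 0.5801 mg/L.

0.580 mg/L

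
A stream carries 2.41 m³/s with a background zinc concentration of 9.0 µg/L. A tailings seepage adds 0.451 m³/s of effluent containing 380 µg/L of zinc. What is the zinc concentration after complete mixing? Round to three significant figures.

After mixing, C = (2.410·9.000 + 0.4510·380.0) / 2.861 = 193.1/2.861 = 67.48 µg/L.

67.5 µg/L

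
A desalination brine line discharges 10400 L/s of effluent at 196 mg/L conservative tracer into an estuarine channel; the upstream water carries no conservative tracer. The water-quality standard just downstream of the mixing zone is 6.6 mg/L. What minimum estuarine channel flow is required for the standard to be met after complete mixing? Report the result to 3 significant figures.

298000 L/s

Set C_mix = 6.6: (Q·0 + 10400·196.0) / (Q + 10400) = 6.6
→ Q = 10400·(196.0 − 6.6)/(6.6 − 0) = 298400 L/s.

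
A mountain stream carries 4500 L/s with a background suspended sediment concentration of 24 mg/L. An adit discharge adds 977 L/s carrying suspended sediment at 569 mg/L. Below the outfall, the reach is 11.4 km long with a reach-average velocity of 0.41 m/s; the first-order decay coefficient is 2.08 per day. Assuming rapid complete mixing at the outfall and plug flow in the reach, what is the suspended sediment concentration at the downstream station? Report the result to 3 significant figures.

62.1 mg/L

After mixing, C = (4500·24.00 + 977.0·569.0) / 5477 = 663900/5477 = 121.2 mg/L.
Travel time t = 11.4·1000 / 0.41 = 27800 s = 7.724 h.
Applying C = C₀e^(−kt): 121.2 × 0.5120 = 62.07 mg/L.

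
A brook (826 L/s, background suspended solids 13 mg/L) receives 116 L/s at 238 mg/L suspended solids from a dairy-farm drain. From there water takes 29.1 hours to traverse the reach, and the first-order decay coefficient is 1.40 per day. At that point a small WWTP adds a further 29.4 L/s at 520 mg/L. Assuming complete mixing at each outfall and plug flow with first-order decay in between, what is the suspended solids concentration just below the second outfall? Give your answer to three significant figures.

Flow-weighted average: C = (826.0·13.00 + 116.0·238.0) / 942.0 = 38350/942.0 = 40.71 mg/L; combined flow 942.0 L/s.
Applying C = C₀e^(−kt): 40.71 × 0.1831 = 7.455 mg/L.
At the second outfall, C = (942.0·7.455 + 29.40·520.0) / (942.0 + 29.40) = 22.97 mg/L.

23.0 mg/L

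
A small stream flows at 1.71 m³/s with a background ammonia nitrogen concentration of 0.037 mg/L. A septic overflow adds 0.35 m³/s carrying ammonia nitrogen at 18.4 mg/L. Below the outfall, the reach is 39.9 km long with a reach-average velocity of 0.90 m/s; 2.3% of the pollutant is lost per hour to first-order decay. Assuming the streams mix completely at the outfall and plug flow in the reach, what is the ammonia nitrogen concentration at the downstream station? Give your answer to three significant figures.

Conservation of mass: C = (1.710·0.03700 + 0.3500·18.40) / 2.060 = 6.503/2.060 = 3.157 mg/L.
Travel time t = 39.9·1000 / 0.90 = 44330 s = 12.31 h.
2.3%/h lost → k = −ln(1 − 0.023) = 0.02327 h⁻¹.
First-order decay: C = 3.157·exp(−k·t) = 3.157·0.7509 = 2.370 mg/L.

2.37 mg/L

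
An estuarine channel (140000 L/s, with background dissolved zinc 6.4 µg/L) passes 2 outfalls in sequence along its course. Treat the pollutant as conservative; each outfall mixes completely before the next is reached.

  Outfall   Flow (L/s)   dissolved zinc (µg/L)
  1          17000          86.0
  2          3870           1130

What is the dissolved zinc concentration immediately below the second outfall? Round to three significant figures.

41.8 µg/L

Below outfall 1: Q → 157000 L/s, C = (140000·6.400 + 17000·86.00)/157000 = 15.02 µg/L.
Below outfall 2: Q → 160900 L/s, C = (157000·15.02 + 3870·1130)/160900 = 41.84 µg/L.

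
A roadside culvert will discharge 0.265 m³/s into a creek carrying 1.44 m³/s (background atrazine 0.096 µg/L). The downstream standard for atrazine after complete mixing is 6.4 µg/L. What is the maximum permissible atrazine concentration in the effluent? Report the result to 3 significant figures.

At the limit, (Qr·Cr + Qe·Cₑ)/(Qr + Qe) = 6.4:
Cₑ = (1.705·6.4 − 1.440·0.09600) / 0.2650 = 40.66 µg/L.

40.7 µg/L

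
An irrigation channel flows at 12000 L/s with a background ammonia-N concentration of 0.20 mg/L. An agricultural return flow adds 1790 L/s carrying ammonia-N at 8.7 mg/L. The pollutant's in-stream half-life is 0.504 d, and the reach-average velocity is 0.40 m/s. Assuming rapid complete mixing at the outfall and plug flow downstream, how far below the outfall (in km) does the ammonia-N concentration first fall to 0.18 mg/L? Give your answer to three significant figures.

49.7 km

Mixed concentration C = ΣQC/ΣQ = (12000·0.2000 + 1790·8.700) / 13790 = 17970/13790 = 1.303 mg/L.
Half-life 0.504 d → k = ln 2 / 0.504 = 1.375 d⁻¹.
Set 1.303·exp(−k·t) = 0.18 → t = ln(1.303/0.18)/k = 124400 s = 34.55 h.
Distance = v·t = 0.40·124400 = 49750 m = 49.75 km.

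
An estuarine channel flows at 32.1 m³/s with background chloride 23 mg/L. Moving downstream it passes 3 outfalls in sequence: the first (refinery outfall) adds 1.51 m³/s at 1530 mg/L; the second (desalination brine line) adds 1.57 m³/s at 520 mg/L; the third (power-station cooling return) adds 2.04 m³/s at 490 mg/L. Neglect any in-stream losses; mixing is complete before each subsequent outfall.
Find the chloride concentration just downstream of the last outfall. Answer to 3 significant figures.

Below outfall 1: Q → 33.61 m³/s, C = (32.10·23.00 + 1.510·1530)/33.61 = 90.71 mg/L.
Below outfall 2: Q → 35.18 m³/s, C = (33.61·90.71 + 1.570·520.0)/35.18 = 109.9 mg/L.
Below outfall 3: Q → 37.22 m³/s, C = (35.18·109.9 + 2.040·490.0)/37.22 = 130.7 mg/L.

131 mg/L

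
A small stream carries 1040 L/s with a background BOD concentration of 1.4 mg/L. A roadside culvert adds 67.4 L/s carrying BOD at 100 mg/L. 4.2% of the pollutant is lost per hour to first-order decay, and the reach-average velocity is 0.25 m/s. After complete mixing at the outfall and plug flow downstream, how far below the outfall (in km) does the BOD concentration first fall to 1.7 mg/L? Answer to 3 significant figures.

Conservation of mass: C = (1040·1.400 + 67.40·100.0) / 1107 = 8196/1107 = 7.401 mg/L.
4.2%/h lost → k = −ln(1 − 0.042) = 0.04291 h⁻¹.
Set 7.401·exp(−k·t) = 1.7 → t = ln(7.401/1.7)/k = 123400 s = 34.28 h.
Distance = v·t = 0.25·123400 = 30850 m = 30.85 km.

30.9 km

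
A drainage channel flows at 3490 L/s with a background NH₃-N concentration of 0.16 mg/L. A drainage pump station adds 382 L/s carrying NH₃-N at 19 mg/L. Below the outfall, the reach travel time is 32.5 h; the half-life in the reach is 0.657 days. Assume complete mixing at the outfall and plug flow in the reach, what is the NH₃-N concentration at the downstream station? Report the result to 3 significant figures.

Mass balance: C = (3490·0.1600 + 382.0·19.00) / 3872 = 7816/3872 = 2.019 mg/L.
Half-life 0.657 d → k = ln 2 / 0.657 = 1.055 d⁻¹.
Applying C = C₀e^(−kt): 2.019 × 0.2396 = 0.4837 mg/L.

0.484 mg/L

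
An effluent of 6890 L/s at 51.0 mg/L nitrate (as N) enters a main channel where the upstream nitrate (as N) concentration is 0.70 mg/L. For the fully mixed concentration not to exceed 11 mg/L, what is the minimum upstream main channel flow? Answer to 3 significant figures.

Set C_mix = 11: (Q·0.7000 + 6890·51.00) / (Q + 6890) = 11
→ Q = 6890·(51.00 − 11)/(11 − 0.7000) = 26760 L/s.

26800 L/s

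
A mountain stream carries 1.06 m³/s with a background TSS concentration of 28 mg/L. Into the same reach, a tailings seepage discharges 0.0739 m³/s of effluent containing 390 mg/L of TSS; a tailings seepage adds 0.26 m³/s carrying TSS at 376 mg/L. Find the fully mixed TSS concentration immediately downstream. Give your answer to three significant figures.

112 mg/L

Mixed concentration C = ΣQC/ΣQ = (1.060·28.00 + 0.07390·390.0 + 0.2600·376.0) / 1.394 = 156.3/1.394 = 112.1 mg/L.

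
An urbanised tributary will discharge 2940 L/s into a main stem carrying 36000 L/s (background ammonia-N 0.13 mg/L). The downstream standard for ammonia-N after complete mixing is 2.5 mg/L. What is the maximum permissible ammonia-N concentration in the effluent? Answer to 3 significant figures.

31.5 mg/L

At the limit, (Qr·Cr + Qe·Cₑ)/(Qr + Qe) = 2.5:
Cₑ = (38940·2.5 − 36000·0.1300) / 2940 = 31.52 mg/L.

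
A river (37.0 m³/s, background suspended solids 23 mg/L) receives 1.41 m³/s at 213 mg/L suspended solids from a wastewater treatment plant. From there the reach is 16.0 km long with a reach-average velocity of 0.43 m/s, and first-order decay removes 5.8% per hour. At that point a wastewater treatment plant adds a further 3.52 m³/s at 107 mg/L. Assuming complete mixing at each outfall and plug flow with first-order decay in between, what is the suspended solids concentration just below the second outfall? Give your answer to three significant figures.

23.8 mg/L

Conservation of mass: C = (37.00·23.00 + 1.410·213.0) / 38.41 = 1151/38.41 = 29.97 mg/L; combined flow 38.41 m³/s.
Travel time t = 16.0·1000 / 0.43 = 37210 s = 10.34 h.
5.8%/h lost → k = −ln(1 − 0.058) = 0.05975 h⁻¹.
After decay, C = 29.97 × e^(−kt) = 29.97 × 0.5393 = 16.16 mg/L.
At the second outfall, C = (38.41·16.16 + 3.520·107.0) / (38.41 + 3.520) = 23.79 mg/L.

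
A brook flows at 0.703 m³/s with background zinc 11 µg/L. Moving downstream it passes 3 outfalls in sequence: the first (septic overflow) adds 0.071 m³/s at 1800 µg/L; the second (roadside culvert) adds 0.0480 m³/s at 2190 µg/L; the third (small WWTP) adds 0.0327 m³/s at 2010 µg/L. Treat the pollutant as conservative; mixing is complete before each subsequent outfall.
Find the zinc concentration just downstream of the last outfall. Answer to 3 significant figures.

358 µg/L

Outfall 1: combined Q = 0.7740 m³/s; C = (0.7030·11.00 + 0.07100·1800)/0.7740 = 175.1 µg/L.
Outfall 2: combined Q = 0.8220 m³/s; C = (0.7740·175.1 + 0.04800·2190)/0.8220 = 292.8 µg/L.
Outfall 3: combined Q = 0.8547 m³/s; C = (0.8220·292.8 + 0.03270·2010)/0.8547 = 358.5 µg/L.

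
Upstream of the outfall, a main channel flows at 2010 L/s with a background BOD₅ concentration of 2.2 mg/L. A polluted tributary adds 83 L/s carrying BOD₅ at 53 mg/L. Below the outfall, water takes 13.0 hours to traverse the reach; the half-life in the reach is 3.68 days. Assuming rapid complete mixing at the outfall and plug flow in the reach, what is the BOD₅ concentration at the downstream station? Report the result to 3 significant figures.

Mixed concentration C = ΣQC/ΣQ = (2010·2.200 + 83.00·53.00) / 2093 = 8821/2093 = 4.215 mg/L.
Half-life 3.68 d → k = ln 2 / 3.68 = 0.1884 d⁻¹.
Applying C = C₀e^(−kt): 4.215 × 0.9030 = 3.806 mg/L.

3.81 mg/L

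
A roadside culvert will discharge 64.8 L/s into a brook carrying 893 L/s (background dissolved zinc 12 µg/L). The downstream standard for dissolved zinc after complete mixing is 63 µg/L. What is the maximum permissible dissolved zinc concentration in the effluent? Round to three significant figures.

At the limit, (Qr·Cr + Qe·Cₑ)/(Qr + Qe) = 63:
Cₑ = (957.8·63 − 893.0·12.00) / 64.80 = 765.8 µg/L.

766 µg/L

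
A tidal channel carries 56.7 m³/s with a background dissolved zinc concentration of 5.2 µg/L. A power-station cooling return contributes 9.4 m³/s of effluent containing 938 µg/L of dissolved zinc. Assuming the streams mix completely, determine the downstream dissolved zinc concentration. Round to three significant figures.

138 µg/L

After mixing, C = (56.70·5.200 + 9.400·938.0) / 66.10 = 9112/66.10 = 137.9 µg/L.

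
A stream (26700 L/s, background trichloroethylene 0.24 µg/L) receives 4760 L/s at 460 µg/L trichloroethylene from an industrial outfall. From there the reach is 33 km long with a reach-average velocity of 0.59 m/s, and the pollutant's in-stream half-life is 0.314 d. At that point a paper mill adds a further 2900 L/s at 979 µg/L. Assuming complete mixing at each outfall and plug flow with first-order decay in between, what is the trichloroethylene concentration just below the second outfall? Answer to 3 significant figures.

Conservation of mass: C = (26700·0.2400 + 4760·460.0) / 31460 = 2196000/31460 = 69.80 µg/L; combined flow 31460 L/s.
Travel time t = 33·1000 / 0.59 = 55930 s = 15.54 h.
Half-life 0.314 d → k = ln 2 / 0.314 = 2.207 d⁻¹.
After decay, C = 69.80 × e^(−kt) = 69.80 × 0.2395 = 16.72 µg/L.
At the second outfall, C = (31460·16.72 + 2900·979.0) / (31460 + 2900) = 97.94 µg/L.

97.9 µg/L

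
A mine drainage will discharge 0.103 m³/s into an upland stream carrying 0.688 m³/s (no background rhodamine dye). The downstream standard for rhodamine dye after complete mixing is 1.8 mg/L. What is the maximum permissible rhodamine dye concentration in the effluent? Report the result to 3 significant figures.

At the limit, (Qr·Cr + Qe·Cₑ)/(Qr + Qe) = 1.8:
Cₑ = (0.7910·1.8 − 0.6880·0) / 0.1030 = 13.82 mg/L.

13.8 mg/L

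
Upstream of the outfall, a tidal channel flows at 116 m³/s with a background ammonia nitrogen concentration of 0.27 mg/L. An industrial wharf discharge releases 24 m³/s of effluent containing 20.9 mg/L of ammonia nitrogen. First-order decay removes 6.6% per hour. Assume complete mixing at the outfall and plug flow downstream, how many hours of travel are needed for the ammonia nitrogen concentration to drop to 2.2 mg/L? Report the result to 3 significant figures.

8.03 h

Mass balance: C = (116.0·0.2700 + 24.00·20.90) / 140.0 = 532.9/140.0 = 3.807 mg/L.
6.6%/h lost → k = −ln(1 − 0.066) = 0.06828 h⁻¹.
3.807·exp(−k·t) = 2.2 → t = ln(3.807/2.2)/k = 28910 s = 8.030 h.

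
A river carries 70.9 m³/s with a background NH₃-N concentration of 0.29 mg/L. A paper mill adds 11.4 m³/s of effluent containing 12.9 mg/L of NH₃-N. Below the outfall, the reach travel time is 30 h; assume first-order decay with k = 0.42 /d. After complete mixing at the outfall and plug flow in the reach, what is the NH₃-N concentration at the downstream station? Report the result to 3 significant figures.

Conservation of mass: C = (70.90·0.2900 + 11.40·12.90) / 82.30 = 167.6/82.30 = 2.037 mg/L.
After decay, C = 2.037 × e^(−kt) = 2.037 × 0.5916 = 1.205 mg/L.

1.20 mg/L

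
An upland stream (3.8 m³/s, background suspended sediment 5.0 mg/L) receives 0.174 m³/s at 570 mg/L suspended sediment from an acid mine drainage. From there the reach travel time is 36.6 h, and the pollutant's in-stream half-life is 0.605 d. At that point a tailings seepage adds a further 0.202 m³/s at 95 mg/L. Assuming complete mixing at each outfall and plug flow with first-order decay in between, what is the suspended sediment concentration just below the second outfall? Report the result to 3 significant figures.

9.53 mg/L

Flow-weighted average: C = (3.800·5.000 + 0.1740·570.0) / 3.974 = 118.2/3.974 = 29.74 mg/L; combined flow 3.974 m³/s.
Half-life 0.605 d → k = ln 2 / 0.605 = 1.146 d⁻¹.
After decay, C = 29.74 × e^(−kt) = 29.74 × 0.1743 = 5.182 mg/L.
Second outfall: C = (3.974·5.182 + 0.2020·95.00)/4.176 = 9.527 mg/L.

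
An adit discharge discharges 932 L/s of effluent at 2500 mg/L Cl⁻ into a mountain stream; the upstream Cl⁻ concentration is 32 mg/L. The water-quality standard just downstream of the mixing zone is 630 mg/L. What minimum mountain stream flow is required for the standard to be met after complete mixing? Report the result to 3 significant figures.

Set C_mix = 630: (Q·32.00 + 932.0·2500) / (Q + 932.0) = 630
→ Q = 932.0·(2500 − 630)/(630 − 32.00) = 2914 L/s.

2910 L/s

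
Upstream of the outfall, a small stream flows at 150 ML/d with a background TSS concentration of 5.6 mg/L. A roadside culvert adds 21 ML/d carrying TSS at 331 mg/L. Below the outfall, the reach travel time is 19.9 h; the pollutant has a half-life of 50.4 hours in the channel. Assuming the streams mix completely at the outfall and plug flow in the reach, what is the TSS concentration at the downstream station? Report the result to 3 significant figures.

Conservation of mass: C = (150.0·5.600 + 21.00·331.0) / 171.0 = 7791/171.0 = 45.56 mg/L.
Half-life 50.4 h → k = ln 2 / 50.4 = 0.01375 h⁻¹ = 0.3301 d⁻¹.
After decay, C = 45.56 × e^(−kt) = 45.56 × 0.7606 = 34.65 mg/L.

34.7 mg/L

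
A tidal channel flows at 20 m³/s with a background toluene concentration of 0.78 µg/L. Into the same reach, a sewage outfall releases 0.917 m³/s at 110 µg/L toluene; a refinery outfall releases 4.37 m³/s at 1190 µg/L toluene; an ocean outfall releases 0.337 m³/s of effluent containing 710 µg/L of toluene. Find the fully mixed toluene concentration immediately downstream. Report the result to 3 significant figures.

Flow-weighted average: C = (20.00·0.7800 + 0.9170·110.0 + 4.370·1190 + 0.3370·710.0) / 25.62 = 5556/25.62 = 216.8 µg/L.

217 µg/L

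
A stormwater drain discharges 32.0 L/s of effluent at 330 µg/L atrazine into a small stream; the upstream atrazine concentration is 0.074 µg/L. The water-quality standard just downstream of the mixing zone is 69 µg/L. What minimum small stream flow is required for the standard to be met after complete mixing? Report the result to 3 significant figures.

121 L/s

Set C_mix = 69: (Q·0.07400 + 32.00·330.0) / (Q + 32.00) = 69
→ Q = 32.00·(330.0 − 69)/(69 − 0.07400) = 121.2 L/s.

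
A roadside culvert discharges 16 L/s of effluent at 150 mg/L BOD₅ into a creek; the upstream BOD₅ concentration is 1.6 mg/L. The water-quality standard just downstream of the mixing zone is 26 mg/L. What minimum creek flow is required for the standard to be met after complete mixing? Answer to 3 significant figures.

Set C_mix = 26: (Q·1.600 + 16.00·150.0) / (Q + 16.00) = 26
→ Q = 16.00·(150.0 − 26)/(26 − 1.600) = 81.31 L/s.

81.3 L/s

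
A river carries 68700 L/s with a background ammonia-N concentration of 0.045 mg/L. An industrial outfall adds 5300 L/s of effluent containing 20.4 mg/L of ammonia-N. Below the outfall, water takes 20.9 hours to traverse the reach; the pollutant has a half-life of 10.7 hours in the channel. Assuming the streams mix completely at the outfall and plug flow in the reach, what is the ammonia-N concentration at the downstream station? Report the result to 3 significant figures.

0.388 mg/L

After mixing, C = (68700·0.04500 + 5300·20.40) / 74000 = 111200/74000 = 1.503 mg/L.
Half-life 10.7 h → k = ln 2 / 10.7 = 0.06478 h⁻¹ = 1.555 d⁻¹.
After decay, C = 1.503 × e^(−kt) = 1.503 × 0.2582 = 0.3881 mg/L.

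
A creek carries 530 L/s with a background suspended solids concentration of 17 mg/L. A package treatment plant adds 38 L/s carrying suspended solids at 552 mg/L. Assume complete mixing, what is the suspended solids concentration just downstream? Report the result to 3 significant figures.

Flow-weighted average: C = (530.0·17.00 + 38.00·552.0) / 568.0 = 29990/568.0 = 52.79 mg/L.

52.8 mg/L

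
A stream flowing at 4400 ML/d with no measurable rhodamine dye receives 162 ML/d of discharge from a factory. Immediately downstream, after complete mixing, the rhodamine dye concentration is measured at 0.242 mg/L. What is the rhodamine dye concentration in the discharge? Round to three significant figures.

6.81 mg/L

Mass balance: 4400·0 + 162.0·Cₑ = 4562·0.2420
→ Cₑ = (4562·0.2420 − 4400·0) / 162.0 = 6.815 mg/L.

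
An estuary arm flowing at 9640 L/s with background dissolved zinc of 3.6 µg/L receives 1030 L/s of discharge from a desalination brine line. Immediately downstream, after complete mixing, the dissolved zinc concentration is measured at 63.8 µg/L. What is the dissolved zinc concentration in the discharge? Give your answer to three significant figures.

Mass balance: 9640·3.600 + 1030·Cₑ = 10670·63.80
→ Cₑ = (10670·63.80 − 9640·3.600) / 1030 = 627.2 µg/L.

627 µg/L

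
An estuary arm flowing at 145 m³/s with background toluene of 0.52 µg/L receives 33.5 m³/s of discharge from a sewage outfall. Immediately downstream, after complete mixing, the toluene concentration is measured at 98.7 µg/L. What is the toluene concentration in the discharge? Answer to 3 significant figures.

524 µg/L

Mass balance: 145.0·0.5200 + 33.50·Cₑ = 178.5·98.70
→ Cₑ = (178.5·98.70 − 145.0·0.5200) / 33.50 = 523.7 µg/L.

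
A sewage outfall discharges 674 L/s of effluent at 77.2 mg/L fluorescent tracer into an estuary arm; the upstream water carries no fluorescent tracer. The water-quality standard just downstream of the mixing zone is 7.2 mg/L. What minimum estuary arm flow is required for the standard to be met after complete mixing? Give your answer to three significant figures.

6550 L/s

Set C_mix = 7.2: (Q·0 + 674.0·77.20) / (Q + 674.0) = 7.2
→ Q = 674.0·(77.20 − 7.2)/(7.2 − 0) = 6553 L/s.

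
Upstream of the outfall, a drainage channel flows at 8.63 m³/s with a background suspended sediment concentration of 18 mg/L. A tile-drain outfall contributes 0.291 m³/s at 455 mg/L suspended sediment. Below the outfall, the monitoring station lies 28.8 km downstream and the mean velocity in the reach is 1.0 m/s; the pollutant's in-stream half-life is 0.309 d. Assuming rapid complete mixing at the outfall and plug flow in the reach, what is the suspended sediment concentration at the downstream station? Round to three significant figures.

15.3 mg/L

Flow-weighted average: C = (8.630·18.00 + 0.2910·455.0) / 8.921 = 287.7/8.921 = 32.25 mg/L.
Travel time t = 28.8·1000 / 1.0 = 28800 s = 8.000 h.
Half-life 0.309 d → k = ln 2 / 0.309 = 2.243 d⁻¹.
Decay over the reach: 32.25·exp(−kt) = 32.25·0.4734 = 15.27 mg/L.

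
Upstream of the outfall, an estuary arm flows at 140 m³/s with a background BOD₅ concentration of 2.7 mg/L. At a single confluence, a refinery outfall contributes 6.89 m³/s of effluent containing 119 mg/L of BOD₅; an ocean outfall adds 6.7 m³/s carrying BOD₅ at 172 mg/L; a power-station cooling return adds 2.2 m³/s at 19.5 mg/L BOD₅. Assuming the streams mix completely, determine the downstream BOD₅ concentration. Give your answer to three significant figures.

After mixing, C = (140.0·2.700 + 6.890·119.0 + 6.700·172.0 + 2.200·19.50) / 155.8 = 2393/155.8 = 15.36 mg/L.

15.4 mg/L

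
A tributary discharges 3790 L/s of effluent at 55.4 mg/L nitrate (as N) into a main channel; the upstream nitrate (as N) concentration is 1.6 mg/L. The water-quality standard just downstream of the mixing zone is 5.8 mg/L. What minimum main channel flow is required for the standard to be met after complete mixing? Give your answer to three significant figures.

Set C_mix = 5.8: (Q·1.600 + 3790·55.40) / (Q + 3790) = 5.8
→ Q = 3790·(55.40 − 5.8)/(5.8 − 1.600) = 44760 L/s.

44800 L/s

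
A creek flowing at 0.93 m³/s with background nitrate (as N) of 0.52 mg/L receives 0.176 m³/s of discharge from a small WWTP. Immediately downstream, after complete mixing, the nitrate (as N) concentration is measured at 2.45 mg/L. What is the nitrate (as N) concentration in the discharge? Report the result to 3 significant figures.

Mass balance: 0.9300·0.5200 + 0.1760·Cₑ = 1.106·2.450
→ Cₑ = (1.106·2.450 − 0.9300·0.5200) / 0.1760 = 12.65 mg/L.

12.6 mg/L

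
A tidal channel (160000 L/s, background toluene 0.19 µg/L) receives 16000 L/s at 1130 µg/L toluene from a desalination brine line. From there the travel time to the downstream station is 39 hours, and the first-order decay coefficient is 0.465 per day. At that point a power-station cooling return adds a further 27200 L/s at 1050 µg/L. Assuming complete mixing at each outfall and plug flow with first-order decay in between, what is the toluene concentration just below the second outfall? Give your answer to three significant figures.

After mixing, C = (160000·0.1900 + 16000·1130) / 176000 = 18110000/176000 = 102.9 µg/L; combined flow 176000 L/s.
After decay, C = 102.9 × e^(−kt) = 102.9 × 0.4697 = 48.33 µg/L.
At the second outfall, C = (176000·48.33 + 27200·1050) / (176000 + 27200) = 182.4 µg/L.

182 µg/L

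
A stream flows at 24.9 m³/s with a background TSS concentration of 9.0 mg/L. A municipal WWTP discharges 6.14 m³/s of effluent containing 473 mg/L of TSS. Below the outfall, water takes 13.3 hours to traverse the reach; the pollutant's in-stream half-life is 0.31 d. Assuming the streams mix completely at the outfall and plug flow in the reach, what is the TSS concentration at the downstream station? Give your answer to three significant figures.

Conservation of mass: C = (24.90·9.000 + 6.140·473.0) / 31.04 = 3128/31.04 = 100.8 mg/L.
Half-life 0.31 d → k = ln 2 / 0.31 = 2.236 d⁻¹.
Applying C = C₀e^(−kt): 100.8 × 0.2896 = 29.19 mg/L.

29.2 mg/L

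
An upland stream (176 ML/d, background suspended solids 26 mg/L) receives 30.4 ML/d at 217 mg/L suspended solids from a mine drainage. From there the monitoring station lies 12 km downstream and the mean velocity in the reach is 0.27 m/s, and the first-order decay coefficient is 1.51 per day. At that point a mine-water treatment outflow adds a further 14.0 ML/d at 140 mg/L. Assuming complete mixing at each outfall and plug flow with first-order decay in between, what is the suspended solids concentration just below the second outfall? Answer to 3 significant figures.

Conservation of mass: C = (176.0·26.00 + 30.40·217.0) / 206.4 = 11170/206.4 = 54.13 mg/L; combined flow 206.4 ML/d.
Travel time t = 12·1000 / 0.27 = 44440 s = 12.35 h.
First-order decay: C = 54.13·exp(−k·t) = 54.13·0.4599 = 24.90 mg/L.
Second outfall: C = (206.4·24.90 + 14.00·140.0)/220.4 = 32.21 mg/L.

32.2 mg/L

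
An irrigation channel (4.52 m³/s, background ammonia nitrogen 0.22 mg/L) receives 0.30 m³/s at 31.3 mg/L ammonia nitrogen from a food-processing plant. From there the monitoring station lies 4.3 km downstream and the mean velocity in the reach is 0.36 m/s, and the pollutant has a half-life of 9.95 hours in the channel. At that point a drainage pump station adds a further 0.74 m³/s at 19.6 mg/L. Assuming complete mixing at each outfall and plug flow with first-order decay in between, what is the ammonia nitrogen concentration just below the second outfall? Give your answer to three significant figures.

After mixing, C = (4.520·0.2200 + 0.3000·31.30) / 4.820 = 10.38/4.820 = 2.154 mg/L; combined flow 4.820 m³/s.
Travel time t = 4.3·1000 / 0.36 = 11940 s = 3.318 h.
Half-life 9.95 h → k = ln 2 / 9.95 = 0.06966 h⁻¹ = 1.672 d⁻¹.
First-order decay: C = 2.154·exp(−k·t) = 2.154·0.7936 = 1.710 mg/L.
Second outfall: C = (4.820·1.710 + 0.7400·19.60)/5.560 = 4.091 mg/L.

4.09 mg/L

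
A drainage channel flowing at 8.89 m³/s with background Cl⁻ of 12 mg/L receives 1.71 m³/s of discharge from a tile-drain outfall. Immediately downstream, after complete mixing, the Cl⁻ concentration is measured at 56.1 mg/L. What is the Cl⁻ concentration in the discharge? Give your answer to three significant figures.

Mass balance: 8.890·12.00 + 1.710·Cₑ = 10.60·56.10
→ Cₑ = (10.60·56.10 − 8.890·12.00) / 1.710 = 285.4 mg/L.

285 mg/L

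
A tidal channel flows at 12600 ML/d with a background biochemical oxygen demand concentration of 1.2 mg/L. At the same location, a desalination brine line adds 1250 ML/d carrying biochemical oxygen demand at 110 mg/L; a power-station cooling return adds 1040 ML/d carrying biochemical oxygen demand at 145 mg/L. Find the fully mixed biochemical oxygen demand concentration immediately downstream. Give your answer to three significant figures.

20.4 mg/L

Flow-weighted average: C = (12600·1.200 + 1250·110.0 + 1040·145.0) / 14890 = 303400/14890 = 20.38 mg/L.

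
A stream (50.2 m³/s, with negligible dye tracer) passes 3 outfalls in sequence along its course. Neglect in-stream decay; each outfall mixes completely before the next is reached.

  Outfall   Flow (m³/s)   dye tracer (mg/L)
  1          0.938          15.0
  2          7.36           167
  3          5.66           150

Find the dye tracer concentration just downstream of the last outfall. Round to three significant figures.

32.6 mg/L

After outfall 1: Q = 50.20 + 0.9380 = 51.14 m³/s; C = (50.20·0 + 0.9380·15.00)/51.14 = 0.2751 mg/L.
After outfall 2: Q = 51.14 + 7.360 = 58.50 m³/s; C = (51.14·0.2751 + 7.360·167.0)/58.50 = 21.25 mg/L.
After outfall 3: Q = 58.50 + 5.660 = 64.16 m³/s; C = (58.50·21.25 + 5.660·150.0)/64.16 = 32.61 mg/L.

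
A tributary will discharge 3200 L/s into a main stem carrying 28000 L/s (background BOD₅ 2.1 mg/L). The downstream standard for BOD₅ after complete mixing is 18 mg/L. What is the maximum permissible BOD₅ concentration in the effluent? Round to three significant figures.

157 mg/L

At the limit, (Qr·Cr + Qe·Cₑ)/(Qr + Qe) = 18:
Cₑ = (31200·18 − 28000·2.100) / 3200 = 157.1 mg/L.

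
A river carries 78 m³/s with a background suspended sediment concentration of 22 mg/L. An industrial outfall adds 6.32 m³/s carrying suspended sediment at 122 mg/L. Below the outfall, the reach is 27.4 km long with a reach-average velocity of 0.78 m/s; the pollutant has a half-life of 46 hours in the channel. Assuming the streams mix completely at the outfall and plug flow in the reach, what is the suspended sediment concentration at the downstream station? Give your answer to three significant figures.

25.5 mg/L

Mass balance: C = (78.00·22.00 + 6.320·122.0) / 84.32 = 2487/84.32 = 29.50 mg/L.
Travel time t = 27.4·1000 / 0.78 = 35130 s = 9.758 h.
Half-life 46 h → k = ln 2 / 46 = 0.01507 h⁻¹ = 0.3616 d⁻¹.
Decay over the reach: 29.50·exp(−kt) = 29.50·0.8633 = 25.46 mg/L.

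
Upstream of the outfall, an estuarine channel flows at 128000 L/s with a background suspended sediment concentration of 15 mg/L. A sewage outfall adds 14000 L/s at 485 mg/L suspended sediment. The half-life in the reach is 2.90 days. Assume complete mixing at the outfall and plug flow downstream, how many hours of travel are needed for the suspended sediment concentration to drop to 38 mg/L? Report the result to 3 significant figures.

48.1 h

Flow-weighted average: C = (128000·15.00 + 14000·485.0) / 142000 = 8710000/142000 = 61.34 mg/L.
Half-life 2.90 d → k = ln 2 / 2.90 = 0.2390 d⁻¹.
61.34·exp(−k·t) = 38 → t = ln(61.34/38)/k = 173100 s = 48.08 h.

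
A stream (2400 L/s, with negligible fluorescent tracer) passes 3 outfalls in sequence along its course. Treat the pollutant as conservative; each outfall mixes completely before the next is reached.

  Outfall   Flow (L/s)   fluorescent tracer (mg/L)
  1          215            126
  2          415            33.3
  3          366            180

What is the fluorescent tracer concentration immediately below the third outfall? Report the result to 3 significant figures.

Below outfall 1: Q → 2615 L/s, C = (2400·0 + 215.0·126.0)/2615 = 10.36 mg/L.
Below outfall 2: Q → 3030 L/s, C = (2615·10.36 + 415.0·33.30)/3030 = 13.50 mg/L.
Below outfall 3: Q → 3396 L/s, C = (3030·13.50 + 366.0·180.0)/3396 = 31.45 mg/L.

31.4 mg/L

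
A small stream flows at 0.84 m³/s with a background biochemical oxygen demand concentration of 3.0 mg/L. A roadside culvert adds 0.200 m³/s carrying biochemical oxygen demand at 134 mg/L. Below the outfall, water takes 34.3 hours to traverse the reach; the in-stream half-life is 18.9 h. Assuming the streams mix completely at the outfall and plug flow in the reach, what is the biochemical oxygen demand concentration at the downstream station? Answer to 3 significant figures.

After mixing, C = (0.8400·3.000 + 0.2000·134.0) / 1.040 = 29.32/1.040 = 28.19 mg/L.
Half-life 18.9 h → k = ln 2 / 18.9 = 0.03667 h⁻¹ = 0.8802 d⁻¹.
Decay over the reach: 28.19·exp(−kt) = 28.19·0.2842 = 8.013 mg/L.

8.01 mg/L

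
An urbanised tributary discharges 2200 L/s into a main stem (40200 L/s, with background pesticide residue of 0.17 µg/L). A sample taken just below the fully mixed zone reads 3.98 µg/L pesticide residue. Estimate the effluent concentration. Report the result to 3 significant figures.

73.6 µg/L

Mass balance: 40200·0.1700 + 2200·Cₑ = 42400·3.980
→ Cₑ = (42400·3.980 − 40200·0.1700) / 2200 = 73.60 µg/L.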